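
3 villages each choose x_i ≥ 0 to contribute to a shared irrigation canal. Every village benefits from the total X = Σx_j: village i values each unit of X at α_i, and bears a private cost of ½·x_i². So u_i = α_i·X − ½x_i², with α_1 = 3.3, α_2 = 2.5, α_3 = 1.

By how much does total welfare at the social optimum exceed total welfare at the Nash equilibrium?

32.19

Village i's FOC: ∂u_i/∂x_i = α_i − x_i = 0, so x_i* = α_i.
NE contributions = (3.3, 2.5, 1); X = 6.8.
W^NE = (Σα)·X − ½Σα_i² = 6.8² − ½·18.14 = 37.17.
Planner sets x_i = Σα_j = 6.8 for every i, so X^SO = 3·6.8 = 20.4.
W^SO = (Σα)·X^SO − ½·3·(Σα)² = (3/2)·6.8² = 69.36.
Deadweight loss = W^SO − W^NE = 32.19.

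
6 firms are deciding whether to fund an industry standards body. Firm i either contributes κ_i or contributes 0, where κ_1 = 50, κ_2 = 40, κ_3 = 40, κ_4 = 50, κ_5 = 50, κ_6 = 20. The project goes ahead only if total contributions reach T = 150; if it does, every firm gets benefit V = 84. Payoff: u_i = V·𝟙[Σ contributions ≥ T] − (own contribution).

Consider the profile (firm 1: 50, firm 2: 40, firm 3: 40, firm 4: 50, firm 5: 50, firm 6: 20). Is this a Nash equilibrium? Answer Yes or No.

Total = 250 ≥ 150: provided.
Firm 1 (pledges 50, payoff 34): dropping to 0 → total 200, payoff 84. Profitable deviation.

No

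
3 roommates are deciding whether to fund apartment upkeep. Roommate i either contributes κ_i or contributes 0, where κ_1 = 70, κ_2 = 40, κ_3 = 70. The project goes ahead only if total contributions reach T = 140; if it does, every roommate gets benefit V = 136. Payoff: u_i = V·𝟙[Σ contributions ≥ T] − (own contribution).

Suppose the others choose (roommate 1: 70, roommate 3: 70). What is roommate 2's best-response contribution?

Others' total = 140 ≥ 140; contributing adds cost 40 for no extra benefit.
Best response: 0.

0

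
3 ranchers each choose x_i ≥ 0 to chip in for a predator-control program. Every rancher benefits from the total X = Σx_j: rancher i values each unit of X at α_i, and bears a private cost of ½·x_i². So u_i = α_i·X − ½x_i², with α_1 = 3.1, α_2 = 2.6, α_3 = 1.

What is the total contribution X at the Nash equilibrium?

Rancher i's FOC: ∂u_i/∂x_i = α_i − x_i = 0, so x_i* = α_i.
NE contributions = (3.1, 2.6, 1); X = 6.7.

6.7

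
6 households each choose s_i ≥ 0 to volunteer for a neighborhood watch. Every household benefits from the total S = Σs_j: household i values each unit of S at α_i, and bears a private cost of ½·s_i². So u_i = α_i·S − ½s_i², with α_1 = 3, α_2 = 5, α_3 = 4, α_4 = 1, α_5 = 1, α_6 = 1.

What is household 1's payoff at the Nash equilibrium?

40.5

Household i's FOC: ∂u_i/∂s_i = α_i − s_i = 0, so s_i* = α_i.
NE contributions = (3, 5, 4, 1, 1, 1); S = 15.
u_1 = α_1·S − ½·(s_1)² = 3·15 − ½·3² = 40.5.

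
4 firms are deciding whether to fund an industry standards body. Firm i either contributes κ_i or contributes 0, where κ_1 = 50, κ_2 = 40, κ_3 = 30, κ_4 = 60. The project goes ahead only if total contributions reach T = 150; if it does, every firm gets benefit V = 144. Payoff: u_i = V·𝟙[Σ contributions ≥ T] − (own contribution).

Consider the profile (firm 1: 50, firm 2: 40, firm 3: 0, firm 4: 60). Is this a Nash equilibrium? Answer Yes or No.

Total = 150 ≥ 150: provided.
Firm 1 (pledges 50, payoff 94): dropping to 0 → total 100, payoff 0. No gain.
Firm 2 (pledges 40, payoff 104): dropping to 0 → total 110, payoff 0. No gain.
Firm 3 (pledges 0, payoff 144): pledging 30 → total 180, payoff 114. No gain.
Firm 4 (pledges 60, payoff 84): dropping to 0 → total 90, payoff 0. No gain.

Yes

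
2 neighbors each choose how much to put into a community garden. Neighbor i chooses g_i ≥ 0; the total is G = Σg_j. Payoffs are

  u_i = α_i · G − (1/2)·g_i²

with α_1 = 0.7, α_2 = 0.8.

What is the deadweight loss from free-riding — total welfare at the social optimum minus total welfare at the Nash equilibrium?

0.565

Neighbor i's FOC: ∂u_i/∂g_i = α_i − g_i = 0, so g_i* = α_i.
NE contributions = (0.7, 0.8); G = 1.5.
W^NE = (Σα)·G − ½Σα_i² = 1.5² − ½·1.13 = 1.685.
Planner sets g_i = Σα_j = 1.5 for every i, so G^SO = 2·1.5 = 3.
W^SO = (Σα)·G^SO − ½·2·(Σα)² = (2/2)·1.5² = 2.25.
Deadweight loss = W^SO − W^NE = 0.565.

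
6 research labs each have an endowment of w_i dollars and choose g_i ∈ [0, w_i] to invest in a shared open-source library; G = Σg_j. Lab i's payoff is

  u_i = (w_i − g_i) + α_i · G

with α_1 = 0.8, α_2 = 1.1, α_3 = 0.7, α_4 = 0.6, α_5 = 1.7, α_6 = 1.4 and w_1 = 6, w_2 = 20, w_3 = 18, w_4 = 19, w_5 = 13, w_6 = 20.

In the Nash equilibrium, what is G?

53

∂u_i/∂g_i = α_i − 1, so lab i contributes w_i if α_i > 1, else 0.
α_i > 1 for i ∈ {2, 5, 6}; NE contributions (0, 20, 0, 0, 13, 20), G = 53.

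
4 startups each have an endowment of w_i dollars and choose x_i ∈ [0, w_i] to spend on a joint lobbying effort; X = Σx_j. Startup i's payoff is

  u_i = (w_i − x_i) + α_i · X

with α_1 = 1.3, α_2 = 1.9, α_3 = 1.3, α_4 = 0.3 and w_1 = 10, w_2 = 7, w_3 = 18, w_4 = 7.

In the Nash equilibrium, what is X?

35

∂u_i/∂x_i = α_i − 1, so startup i contributes w_i if α_i > 1, else 0.
α_i > 1 for i ∈ {1, 2, 3}; NE contributions (10, 7, 18, 0), X = 35.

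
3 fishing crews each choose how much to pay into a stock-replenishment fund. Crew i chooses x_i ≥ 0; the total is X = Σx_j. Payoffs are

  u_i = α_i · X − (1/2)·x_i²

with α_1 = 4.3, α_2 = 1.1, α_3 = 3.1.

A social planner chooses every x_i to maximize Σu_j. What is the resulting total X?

25.5

Planner FOC: ∂(Σu_j)/∂x_i = (Σα_j) − x_i = 0, so x_i^SO = Σα_j = 8.5 for every i; X^SO = 25.5.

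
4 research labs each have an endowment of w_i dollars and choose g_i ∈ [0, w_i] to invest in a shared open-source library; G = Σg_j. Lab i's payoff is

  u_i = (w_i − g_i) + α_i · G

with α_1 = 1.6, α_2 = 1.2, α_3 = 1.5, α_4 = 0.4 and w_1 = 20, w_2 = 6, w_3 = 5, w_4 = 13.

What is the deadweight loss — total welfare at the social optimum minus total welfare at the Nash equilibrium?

∂u_i/∂g_i = α_i − 1, so lab i contributes w_i if α_i > 1, else 0.
α_i > 1 for i ∈ {1, 2, 3}; NE contributions (20, 6, 5, 0), G = 31.
W^NE = Σw_i − G^NE + (Σα_i)·G^NE = 44 + 3.7·31 = 158.7.
Planner: ∂(Σu_j)/∂g_i = Σα_j − 1 = 3.7 > 0, so everyone contributes w_i; G^SO = 44, W^SO = 44 + 3.7·44 = 206.8.
Deadweight loss = 48.1.

48.1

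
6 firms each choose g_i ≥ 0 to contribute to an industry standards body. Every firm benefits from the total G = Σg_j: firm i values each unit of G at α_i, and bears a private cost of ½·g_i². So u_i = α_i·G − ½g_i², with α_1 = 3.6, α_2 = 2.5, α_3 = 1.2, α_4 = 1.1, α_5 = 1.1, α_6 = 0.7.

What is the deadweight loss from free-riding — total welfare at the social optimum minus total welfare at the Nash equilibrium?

Firm i's FOC: ∂u_i/∂g_i = α_i − g_i = 0, so g_i* = α_i.
NE contributions = (3.6, 2.5, 1.2, 1.1, 1.1, 0.7); G = 10.2.
W^NE = (Σα)·G − ½Σα_i² = 10.2² − ½·23.56 = 92.26.
Planner sets g_i = Σα_j = 10.2 for every i, so G^SO = 6·10.2 = 61.2.
W^SO = (Σα)·G^SO − ½·6·(Σα)² = (6/2)·10.2² = 312.12.
Deadweight loss = W^SO − W^NE = 219.86.

219.86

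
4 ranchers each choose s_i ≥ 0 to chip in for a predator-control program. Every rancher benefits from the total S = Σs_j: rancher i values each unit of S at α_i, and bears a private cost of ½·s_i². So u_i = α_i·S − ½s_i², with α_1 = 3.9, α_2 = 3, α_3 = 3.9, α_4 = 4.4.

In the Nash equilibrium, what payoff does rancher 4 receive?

Rancher i's FOC: ∂u_i/∂s_i = α_i − s_i = 0, so s_i* = α_i.
NE contributions = (3.9, 3, 3.9, 4.4); S = 15.2.
u_4 = α_4·S − ½·(s_4)² = 4.4·15.2 − ½·4.4² = 57.2.

57.2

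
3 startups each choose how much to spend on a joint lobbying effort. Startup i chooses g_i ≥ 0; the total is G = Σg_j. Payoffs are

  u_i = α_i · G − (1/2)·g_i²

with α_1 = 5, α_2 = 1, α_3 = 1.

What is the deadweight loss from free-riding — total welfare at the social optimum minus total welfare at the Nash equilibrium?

38

Startup i's FOC: ∂u_i/∂g_i = α_i − g_i = 0, so g_i* = α_i.
NE contributions = (5, 1, 1); G = 7.
W^NE = (Σα)·G − ½Σα_i² = 7² − ½·27 = 35.5.
Planner sets g_i = Σα_j = 7 for every i, so G^SO = 3·7 = 21.
W^SO = (Σα)·G^SO − ½·3·(Σα)² = (3/2)·7² = 73.5.
Deadweight loss = W^SO − W^NE = 38.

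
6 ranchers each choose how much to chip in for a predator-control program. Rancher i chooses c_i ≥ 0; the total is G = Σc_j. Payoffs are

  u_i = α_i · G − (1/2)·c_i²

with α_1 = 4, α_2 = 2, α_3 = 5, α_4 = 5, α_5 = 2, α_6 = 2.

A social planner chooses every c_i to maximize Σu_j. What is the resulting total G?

120

Planner FOC: ∂(Σu_j)/∂c_i = (Σα_j) − c_i = 0, so c_i^SO = Σα_j = 20 for every i; G^SO = 120.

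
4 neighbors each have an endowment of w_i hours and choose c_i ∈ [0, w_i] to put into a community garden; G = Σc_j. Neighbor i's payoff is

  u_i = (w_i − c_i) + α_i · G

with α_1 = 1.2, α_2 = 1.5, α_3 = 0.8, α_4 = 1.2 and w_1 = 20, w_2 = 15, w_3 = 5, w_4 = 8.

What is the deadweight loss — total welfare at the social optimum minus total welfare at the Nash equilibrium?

18.5

∂u_i/∂c_i = α_i − 1, so neighbor i contributes w_i if α_i > 1, else 0.
α_i > 1 for i ∈ {1, 2, 4}; NE contributions (20, 15, 0, 8), G = 43.
W^NE = Σw_i − G^NE + (Σα_i)·G^NE = 48 + 3.7·43 = 207.1.
Planner: ∂(Σu_j)/∂c_i = Σα_j − 1 = 3.7 > 0, so everyone contributes w_i; G^SO = 48, W^SO = 48 + 3.7·48 = 225.6.
Deadweight loss = 18.5.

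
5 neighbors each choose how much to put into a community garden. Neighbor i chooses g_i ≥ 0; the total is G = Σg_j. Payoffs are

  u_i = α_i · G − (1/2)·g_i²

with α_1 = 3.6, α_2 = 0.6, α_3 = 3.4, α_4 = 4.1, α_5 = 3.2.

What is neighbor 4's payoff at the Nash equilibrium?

Neighbor i's FOC: ∂u_i/∂g_i = α_i − g_i = 0, so g_i* = α_i.
NE contributions = (3.6, 0.6, 3.4, 4.1, 3.2); G = 14.9.
u_4 = α_4·G − ½·(g_4)² = 4.1·14.9 − ½·4.1² = 52.685.

52.685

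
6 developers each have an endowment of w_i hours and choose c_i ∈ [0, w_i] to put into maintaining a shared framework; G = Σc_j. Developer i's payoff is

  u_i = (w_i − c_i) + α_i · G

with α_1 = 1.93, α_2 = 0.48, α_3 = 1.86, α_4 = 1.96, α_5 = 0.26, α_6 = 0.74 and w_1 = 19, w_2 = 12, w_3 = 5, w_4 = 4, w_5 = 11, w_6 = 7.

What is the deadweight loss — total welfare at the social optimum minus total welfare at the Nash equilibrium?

∂u_i/∂c_i = α_i − 1, so developer i contributes w_i if α_i > 1, else 0.
α_i > 1 for i ∈ {1, 3, 4}; NE contributions (19, 0, 5, 4, 0, 0), G = 28.
W^NE = Σw_i − G^NE + (Σα_i)·G^NE = 58 + 6.23·28 = 232.44.
Planner: ∂(Σu_j)/∂c_i = Σα_j − 1 = 6.23 > 0, so everyone contributes w_i; G^SO = 58, W^SO = 58 + 6.23·58 = 419.34.
Deadweight loss = 186.9.

186.9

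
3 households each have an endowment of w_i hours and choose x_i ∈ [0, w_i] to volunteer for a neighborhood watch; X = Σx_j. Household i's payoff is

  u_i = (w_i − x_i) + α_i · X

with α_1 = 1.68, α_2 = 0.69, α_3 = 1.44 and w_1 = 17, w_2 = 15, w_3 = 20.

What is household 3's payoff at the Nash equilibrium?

∂u_i/∂x_i = α_i − 1, so household i contributes w_i if α_i > 1, else 0.
α_i > 1 for i ∈ {1, 3}; NE contributions (17, 0, 20), X = 37.
u_3 = (20 − 20) + 1.44·37 = 53.28.

53.28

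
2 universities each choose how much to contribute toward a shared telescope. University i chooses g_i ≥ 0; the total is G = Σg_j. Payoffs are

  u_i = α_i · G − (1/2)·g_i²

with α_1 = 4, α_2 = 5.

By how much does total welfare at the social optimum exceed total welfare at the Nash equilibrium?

20.5

University i's FOC: ∂u_i/∂g_i = α_i − g_i = 0, so g_i* = α_i.
NE contributions = (4, 5); G = 9.
W^NE = (Σα)·G − ½Σα_i² = 9² − ½·41 = 60.5.
Planner sets g_i = Σα_j = 9 for every i, so G^SO = 2·9 = 18.
W^SO = (Σα)·G^SO − ½·2·(Σα)² = (2/2)·9² = 81.
Deadweight loss = W^SO − W^NE = 20.5.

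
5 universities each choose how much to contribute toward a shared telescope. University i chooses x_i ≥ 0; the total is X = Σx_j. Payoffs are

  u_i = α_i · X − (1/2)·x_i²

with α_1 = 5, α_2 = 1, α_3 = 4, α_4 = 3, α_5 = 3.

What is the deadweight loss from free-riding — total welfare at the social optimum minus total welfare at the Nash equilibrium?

414

University i's FOC: ∂u_i/∂x_i = α_i − x_i = 0, so x_i* = α_i.
NE contributions = (5, 1, 4, 3, 3); X = 16.
W^NE = (Σα)·X − ½Σα_i² = 16² − ½·60 = 226.
Planner sets x_i = Σα_j = 16 for every i, so X^SO = 5·16 = 80.
W^SO = (Σα)·X^SO − ½·5·(Σα)² = (5/2)·16² = 640.
Deadweight loss = W^SO − W^NE = 414.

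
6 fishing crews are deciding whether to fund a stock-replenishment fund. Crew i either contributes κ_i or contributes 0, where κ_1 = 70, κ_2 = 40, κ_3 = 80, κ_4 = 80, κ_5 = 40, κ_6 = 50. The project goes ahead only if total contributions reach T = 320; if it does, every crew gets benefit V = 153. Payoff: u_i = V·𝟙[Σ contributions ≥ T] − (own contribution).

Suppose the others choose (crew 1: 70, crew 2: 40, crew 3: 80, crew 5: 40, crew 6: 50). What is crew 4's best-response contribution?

Others' total = 280. Contributing 80 brings total to 360 ≥ 320: gain V − κ_4 = 73.
Best response: 80.

80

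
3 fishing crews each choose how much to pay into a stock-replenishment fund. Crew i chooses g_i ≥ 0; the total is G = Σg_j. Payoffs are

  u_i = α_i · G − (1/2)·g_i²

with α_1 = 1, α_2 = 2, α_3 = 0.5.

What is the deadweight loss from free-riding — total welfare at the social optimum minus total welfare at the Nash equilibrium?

Crew i's FOC: ∂u_i/∂g_i = α_i − g_i = 0, so g_i* = α_i.
NE contributions = (1, 2, 0.5); G = 3.5.
W^NE = (Σα)·G − ½Σα_i² = 3.5² − ½·5.25 = 9.625.
Planner sets g_i = Σα_j = 3.5 for every i, so G^SO = 3·3.5 = 10.5.
W^SO = (Σα)·G^SO − ½·3·(Σα)² = (3/2)·3.5² = 18.375.
Deadweight loss = W^SO − W^NE = 8.75.

8.75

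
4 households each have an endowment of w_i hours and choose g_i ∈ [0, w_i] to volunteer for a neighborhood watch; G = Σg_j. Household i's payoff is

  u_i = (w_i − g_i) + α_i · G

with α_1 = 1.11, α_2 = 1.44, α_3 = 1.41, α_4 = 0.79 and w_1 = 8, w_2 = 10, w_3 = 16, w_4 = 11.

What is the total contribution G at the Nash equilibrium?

34

∂u_i/∂g_i = α_i − 1, so household i contributes w_i if α_i > 1, else 0.
α_i > 1 for i ∈ {1, 2, 3}; NE contributions (8, 10, 16, 0), G = 34.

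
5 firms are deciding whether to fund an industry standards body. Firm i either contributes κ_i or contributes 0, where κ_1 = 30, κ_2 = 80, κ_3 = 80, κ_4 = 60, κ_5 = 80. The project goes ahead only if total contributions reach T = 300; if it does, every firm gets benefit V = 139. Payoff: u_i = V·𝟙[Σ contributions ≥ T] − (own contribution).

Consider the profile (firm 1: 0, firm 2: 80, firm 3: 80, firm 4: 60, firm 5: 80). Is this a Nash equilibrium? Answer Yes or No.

Yes

Total = 300 ≥ 300: provided.
Firm 1 (pledges 0, payoff 139): pledging 30 → total 330, payoff 109. No gain.
Firm 2 (pledges 80, payoff 59): dropping to 0 → total 220, payoff 0. No gain.
Firm 3 (pledges 80, payoff 59): dropping to 0 → total 220, payoff 0. No gain.
Firm 4 (pledges 60, payoff 79): dropping to 0 → total 240, payoff 0. No gain.
Firm 5 (pledges 80, payoff 59): dropping to 0 → total 220, payoff 0. No gain.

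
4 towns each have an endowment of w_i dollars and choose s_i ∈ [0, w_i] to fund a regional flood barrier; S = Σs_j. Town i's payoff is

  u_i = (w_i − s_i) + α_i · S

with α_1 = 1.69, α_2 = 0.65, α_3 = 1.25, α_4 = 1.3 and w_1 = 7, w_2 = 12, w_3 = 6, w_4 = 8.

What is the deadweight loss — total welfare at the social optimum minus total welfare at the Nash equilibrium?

46.68

∂u_i/∂s_i = α_i − 1, so town i contributes w_i if α_i > 1, else 0.
α_i > 1 for i ∈ {1, 3, 4}; NE contributions (7, 0, 6, 8), S = 21.
W^NE = Σw_i − S^NE + (Σα_i)·S^NE = 33 + 3.89·21 = 114.69.
Planner: ∂(Σu_j)/∂s_i = Σα_j − 1 = 3.89 > 0, so everyone contributes w_i; S^SO = 33, W^SO = 33 + 3.89·33 = 161.37.
Deadweight loss = 46.68.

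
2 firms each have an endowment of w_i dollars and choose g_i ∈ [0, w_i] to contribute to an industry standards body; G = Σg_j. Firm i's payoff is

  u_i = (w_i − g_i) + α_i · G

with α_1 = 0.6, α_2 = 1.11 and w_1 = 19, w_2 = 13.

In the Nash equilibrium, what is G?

13

∂u_i/∂g_i = α_i − 1, so firm i contributes w_i if α_i > 1, else 0.
α_i > 1 for i ∈ {2}; NE contributions (0, 13), G = 13.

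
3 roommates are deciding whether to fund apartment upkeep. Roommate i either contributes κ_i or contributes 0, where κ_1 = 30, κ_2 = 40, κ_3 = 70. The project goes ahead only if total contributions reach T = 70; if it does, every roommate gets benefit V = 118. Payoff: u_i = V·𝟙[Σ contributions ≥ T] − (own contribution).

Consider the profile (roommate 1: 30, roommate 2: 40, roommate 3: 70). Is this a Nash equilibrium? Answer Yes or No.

Total = 140 ≥ 70: provided.
Roommate 1 (pledges 30, payoff 88): dropping to 0 → total 110, payoff 118. Profitable deviation.

No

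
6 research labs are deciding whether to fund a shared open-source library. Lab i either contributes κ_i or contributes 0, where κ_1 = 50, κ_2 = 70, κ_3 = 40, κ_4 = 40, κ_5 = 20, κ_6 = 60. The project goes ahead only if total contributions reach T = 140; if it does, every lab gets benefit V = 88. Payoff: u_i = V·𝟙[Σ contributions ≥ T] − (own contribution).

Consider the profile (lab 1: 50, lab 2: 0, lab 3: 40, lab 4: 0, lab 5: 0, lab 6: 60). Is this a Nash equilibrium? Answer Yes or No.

Total = 150 ≥ 140: provided.
Lab 1 (pledges 50, payoff 38): dropping to 0 → total 100, payoff 0. No gain.
Lab 2 (pledges 0, payoff 88): pledging 70 → total 220, payoff 18. No gain.
Lab 3 (pledges 40, payoff 48): dropping to 0 → total 110, payoff 0. No gain.
Lab 4 (pledges 0, payoff 88): pledging 40 → total 190, payoff 48. No gain.
Lab 5 (pledges 0, payoff 88): pledging 20 → total 170, payoff 68. No gain.
Lab 6 (pledges 60, payoff 28): dropping to 0 → total 90, payoff 0. No gain.

Yes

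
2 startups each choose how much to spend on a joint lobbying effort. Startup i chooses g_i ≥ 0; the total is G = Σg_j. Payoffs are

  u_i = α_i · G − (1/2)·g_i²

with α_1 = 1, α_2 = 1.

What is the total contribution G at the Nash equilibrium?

Startup i's FOC: ∂u_i/∂g_i = α_i − g_i = 0, so g_i* = α_i.
NE contributions = (1, 1); G = 2.

2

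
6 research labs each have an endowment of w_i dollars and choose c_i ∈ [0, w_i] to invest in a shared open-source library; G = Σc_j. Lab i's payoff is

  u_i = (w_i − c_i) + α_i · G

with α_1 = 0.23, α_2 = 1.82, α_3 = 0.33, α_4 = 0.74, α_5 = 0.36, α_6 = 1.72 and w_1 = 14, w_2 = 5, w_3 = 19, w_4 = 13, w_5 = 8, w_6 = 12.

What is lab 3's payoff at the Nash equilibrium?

∂u_i/∂c_i = α_i − 1, so lab i contributes w_i if α_i > 1, else 0.
α_i > 1 for i ∈ {2, 6}; NE contributions (0, 5, 0, 0, 0, 12), G = 17.
u_3 = (19 − 0) + 0.33·17 = 24.61.

24.61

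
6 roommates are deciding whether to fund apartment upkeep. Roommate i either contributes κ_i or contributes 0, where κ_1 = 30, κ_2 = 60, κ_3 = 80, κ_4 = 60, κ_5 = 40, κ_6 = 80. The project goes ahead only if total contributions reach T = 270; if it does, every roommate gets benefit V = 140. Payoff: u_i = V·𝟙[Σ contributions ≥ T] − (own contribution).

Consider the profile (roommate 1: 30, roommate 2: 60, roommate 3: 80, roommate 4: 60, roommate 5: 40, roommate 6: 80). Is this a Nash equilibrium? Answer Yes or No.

No

Total = 350 ≥ 270: provided.
Roommate 1 (pledges 30, payoff 110): dropping to 0 → total 320, payoff 140. Profitable deviation.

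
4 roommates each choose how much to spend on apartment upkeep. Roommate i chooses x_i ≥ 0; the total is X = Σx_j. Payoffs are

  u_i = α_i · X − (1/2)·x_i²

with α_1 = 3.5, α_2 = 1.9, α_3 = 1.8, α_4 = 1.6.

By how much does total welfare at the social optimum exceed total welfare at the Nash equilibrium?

88.27

Roommate i's FOC: ∂u_i/∂x_i = α_i − x_i = 0, so x_i* = α_i.
NE contributions = (3.5, 1.9, 1.8, 1.6); X = 8.8.
W^NE = (Σα)·X − ½Σα_i² = 8.8² − ½·21.66 = 66.61.
Planner sets x_i = Σα_j = 8.8 for every i, so X^SO = 4·8.8 = 35.2.
W^SO = (Σα)·X^SO − ½·4·(Σα)² = (4/2)·8.8² = 154.88.
Deadweight loss = W^SO − W^NE = 88.27.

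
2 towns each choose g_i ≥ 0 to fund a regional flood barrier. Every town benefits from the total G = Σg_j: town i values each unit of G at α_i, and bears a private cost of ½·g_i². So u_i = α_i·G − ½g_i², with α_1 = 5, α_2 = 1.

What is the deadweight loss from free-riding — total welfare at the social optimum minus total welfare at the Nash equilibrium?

Town i's FOC: ∂u_i/∂g_i = α_i − g_i = 0, so g_i* = α_i.
NE contributions = (5, 1); G = 6.
W^NE = (Σα)·G − ½Σα_i² = 6² − ½·26 = 23.
Planner sets g_i = Σα_j = 6 for every i, so G^SO = 2·6 = 12.
W^SO = (Σα)·G^SO − ½·2·(Σα)² = (2/2)·6² = 36.
Deadweight loss = W^SO − W^NE = 13.

13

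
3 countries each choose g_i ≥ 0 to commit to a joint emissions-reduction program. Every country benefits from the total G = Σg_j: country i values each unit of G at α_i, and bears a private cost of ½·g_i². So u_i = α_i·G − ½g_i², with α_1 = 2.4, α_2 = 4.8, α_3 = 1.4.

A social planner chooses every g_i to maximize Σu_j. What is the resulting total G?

25.8

Planner FOC: ∂(Σu_j)/∂g_i = (Σα_j) − g_i = 0, so g_i^SO = Σα_j = 8.6 for every i; G^SO = 25.8.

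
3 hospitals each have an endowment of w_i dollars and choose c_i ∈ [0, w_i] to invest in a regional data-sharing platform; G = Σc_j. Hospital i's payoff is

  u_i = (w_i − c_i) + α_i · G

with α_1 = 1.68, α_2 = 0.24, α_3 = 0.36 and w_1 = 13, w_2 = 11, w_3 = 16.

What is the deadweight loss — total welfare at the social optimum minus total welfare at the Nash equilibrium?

∂u_i/∂c_i = α_i − 1, so hospital i contributes w_i if α_i > 1, else 0.
α_i > 1 for i ∈ {1}; NE contributions (13, 0, 0), G = 13.
W^NE = Σw_i − G^NE + (Σα_i)·G^NE = 40 + 1.28·13 = 56.64.
Planner: ∂(Σu_j)/∂c_i = Σα_j − 1 = 1.28 > 0, so everyone contributes w_i; G^SO = 40, W^SO = 40 + 1.28·40 = 91.2.
Deadweight loss = 34.56.

34.56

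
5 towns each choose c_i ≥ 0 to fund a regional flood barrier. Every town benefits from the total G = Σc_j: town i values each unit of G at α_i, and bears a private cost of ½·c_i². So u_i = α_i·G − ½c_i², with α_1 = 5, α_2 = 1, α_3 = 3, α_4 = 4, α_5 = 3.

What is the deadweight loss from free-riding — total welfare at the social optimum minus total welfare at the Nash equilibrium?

414

Town i's FOC: ∂u_i/∂c_i = α_i − c_i = 0, so c_i* = α_i.
NE contributions = (5, 1, 3, 4, 3); G = 16.
W^NE = (Σα)·G − ½Σα_i² = 16² − ½·60 = 226.
Planner sets c_i = Σα_j = 16 for every i, so G^SO = 5·16 = 80.
W^SO = (Σα)·G^SO − ½·5·(Σα)² = (5/2)·16² = 640.
Deadweight loss = W^SO − W^NE = 414.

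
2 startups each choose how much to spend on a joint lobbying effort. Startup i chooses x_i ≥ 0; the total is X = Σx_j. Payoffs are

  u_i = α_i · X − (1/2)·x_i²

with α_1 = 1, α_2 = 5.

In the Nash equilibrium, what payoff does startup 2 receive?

17.5

Startup i's FOC: ∂u_i/∂x_i = α_i − x_i = 0, so x_i* = α_i.
NE contributions = (1, 5); X = 6.
u_2 = α_2·X − ½·(x_2)² = 5·6 − ½·5² = 17.5.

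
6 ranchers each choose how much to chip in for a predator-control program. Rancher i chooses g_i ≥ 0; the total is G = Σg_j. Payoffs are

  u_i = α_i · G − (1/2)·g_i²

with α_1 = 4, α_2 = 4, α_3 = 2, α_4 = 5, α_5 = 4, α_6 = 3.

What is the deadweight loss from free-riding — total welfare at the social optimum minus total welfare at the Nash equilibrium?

Rancher i's FOC: ∂u_i/∂g_i = α_i − g_i = 0, so g_i* = α_i.
NE contributions = (4, 4, 2, 5, 4, 3); G = 22.
W^NE = (Σα)·G − ½Σα_i² = 22² − ½·86 = 441.
Planner sets g_i = Σα_j = 22 for every i, so G^SO = 6·22 = 132.
W^SO = (Σα)·G^SO − ½·6·(Σα)² = (6/2)·22² = 1452.
Deadweight loss = W^SO − W^NE = 1011.

1011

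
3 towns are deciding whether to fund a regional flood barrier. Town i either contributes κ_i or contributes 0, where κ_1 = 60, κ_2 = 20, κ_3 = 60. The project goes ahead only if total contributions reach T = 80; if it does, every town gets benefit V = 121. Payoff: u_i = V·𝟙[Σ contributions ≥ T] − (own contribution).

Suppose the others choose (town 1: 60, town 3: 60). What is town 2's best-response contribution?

0

Others' total = 120 ≥ 80; contributing adds cost 20 for no extra benefit.
Best response: 0.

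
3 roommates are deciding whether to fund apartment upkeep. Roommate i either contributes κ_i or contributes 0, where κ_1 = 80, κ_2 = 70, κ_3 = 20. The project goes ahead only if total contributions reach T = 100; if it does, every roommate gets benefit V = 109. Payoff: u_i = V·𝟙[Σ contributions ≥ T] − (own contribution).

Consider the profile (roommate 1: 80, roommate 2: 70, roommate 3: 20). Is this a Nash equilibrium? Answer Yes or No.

No

Total = 170 ≥ 100: provided.
Roommate 1 (pledges 80, payoff 29): dropping to 0 → total 90, payoff 0. No gain.
Roommate 2 (pledges 70, payoff 39): dropping to 0 → total 100, payoff 109. Profitable deviation.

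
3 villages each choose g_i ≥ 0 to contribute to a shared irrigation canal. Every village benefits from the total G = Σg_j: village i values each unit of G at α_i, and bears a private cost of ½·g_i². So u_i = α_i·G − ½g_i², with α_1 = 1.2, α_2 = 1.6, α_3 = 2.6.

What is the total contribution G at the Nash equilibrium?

5.4

Village i's FOC: ∂u_i/∂g_i = α_i − g_i = 0, so g_i* = α_i.
NE contributions = (1.2, 1.6, 2.6); G = 5.4.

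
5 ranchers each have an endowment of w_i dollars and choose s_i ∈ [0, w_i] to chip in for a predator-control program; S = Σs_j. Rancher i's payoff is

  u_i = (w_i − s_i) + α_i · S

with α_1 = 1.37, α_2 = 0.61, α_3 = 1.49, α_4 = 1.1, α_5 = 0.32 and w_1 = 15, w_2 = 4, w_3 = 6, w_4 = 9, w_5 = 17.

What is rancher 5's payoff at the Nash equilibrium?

26.6

∂u_i/∂s_i = α_i − 1, so rancher i contributes w_i if α_i > 1, else 0.
α_i > 1 for i ∈ {1, 3, 4}; NE contributions (15, 0, 6, 9, 0), S = 30.
u_5 = (17 − 0) + 0.32·30 = 26.6.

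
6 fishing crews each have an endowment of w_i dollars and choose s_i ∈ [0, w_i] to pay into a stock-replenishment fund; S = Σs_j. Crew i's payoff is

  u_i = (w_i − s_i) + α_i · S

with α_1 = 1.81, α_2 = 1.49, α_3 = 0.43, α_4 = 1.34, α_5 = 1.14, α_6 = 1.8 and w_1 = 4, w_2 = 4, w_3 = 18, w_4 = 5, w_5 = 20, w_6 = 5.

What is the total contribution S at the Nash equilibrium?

∂u_i/∂s_i = α_i − 1, so crew i contributes w_i if α_i > 1, else 0.
α_i > 1 for i ∈ {1, 2, 4, 5, 6}; NE contributions (4, 4, 0, 5, 20, 5), S = 38.

38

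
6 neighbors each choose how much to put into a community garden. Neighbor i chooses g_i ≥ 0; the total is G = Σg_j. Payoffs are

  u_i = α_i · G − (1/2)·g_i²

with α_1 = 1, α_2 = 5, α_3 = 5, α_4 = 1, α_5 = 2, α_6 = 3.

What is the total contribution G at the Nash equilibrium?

17

Neighbor i's FOC: ∂u_i/∂g_i = α_i − g_i = 0, so g_i* = α_i.
NE contributions = (1, 5, 5, 1, 2, 3); G = 17.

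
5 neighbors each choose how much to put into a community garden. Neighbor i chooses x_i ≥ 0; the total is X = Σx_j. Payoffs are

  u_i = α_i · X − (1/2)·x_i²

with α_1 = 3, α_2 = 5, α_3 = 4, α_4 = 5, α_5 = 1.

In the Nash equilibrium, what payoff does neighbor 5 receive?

17.5

Neighbor i's FOC: ∂u_i/∂x_i = α_i − x_i = 0, so x_i* = α_i.
NE contributions = (3, 5, 4, 5, 1); X = 18.
u_5 = α_5·X − ½·(x_5)² = 1·18 − ½·1² = 17.5.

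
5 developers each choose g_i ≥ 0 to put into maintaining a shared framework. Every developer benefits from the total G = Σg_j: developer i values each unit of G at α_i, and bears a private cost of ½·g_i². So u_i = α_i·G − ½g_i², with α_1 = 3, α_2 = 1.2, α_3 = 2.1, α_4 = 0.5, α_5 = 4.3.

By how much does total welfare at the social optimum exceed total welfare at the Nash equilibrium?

201.61

Developer i's FOC: ∂u_i/∂g_i = α_i − g_i = 0, so g_i* = α_i.
NE contributions = (3, 1.2, 2.1, 0.5, 4.3); G = 11.1.
W^NE = (Σα)·G − ½Σα_i² = 11.1² − ½·33.59 = 106.415.
Planner sets g_i = Σα_j = 11.1 for every i, so G^SO = 5·11.1 = 55.5.
W^SO = (Σα)·G^SO − ½·5·(Σα)² = (5/2)·11.1² = 308.025.
Deadweight loss = W^SO − W^NE = 201.61.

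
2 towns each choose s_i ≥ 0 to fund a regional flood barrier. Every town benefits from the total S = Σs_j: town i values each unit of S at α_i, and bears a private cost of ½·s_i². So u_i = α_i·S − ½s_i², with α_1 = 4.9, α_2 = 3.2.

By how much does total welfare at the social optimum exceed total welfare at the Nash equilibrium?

17.125

Town i's FOC: ∂u_i/∂s_i = α_i − s_i = 0, so s_i* = α_i.
NE contributions = (4.9, 3.2); S = 8.1.
W^NE = (Σα)·S − ½Σα_i² = 8.1² − ½·34.25 = 48.485.
Planner sets s_i = Σα_j = 8.1 for every i, so S^SO = 2·8.1 = 16.2.
W^SO = (Σα)·S^SO − ½·2·(Σα)² = (2/2)·8.1² = 65.61.
Deadweight loss = W^SO − W^NE = 17.125.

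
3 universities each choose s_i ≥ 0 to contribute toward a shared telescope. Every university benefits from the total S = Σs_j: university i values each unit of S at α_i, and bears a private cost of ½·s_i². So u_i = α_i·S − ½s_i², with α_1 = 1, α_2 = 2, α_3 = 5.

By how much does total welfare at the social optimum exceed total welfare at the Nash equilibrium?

University i's FOC: ∂u_i/∂s_i = α_i − s_i = 0, so s_i* = α_i.
NE contributions = (1, 2, 5); S = 8.
W^NE = (Σα)·S − ½Σα_i² = 8² − ½·30 = 49.
Planner sets s_i = Σα_j = 8 for every i, so S^SO = 3·8 = 24.
W^SO = (Σα)·S^SO − ½·3·(Σα)² = (3/2)·8² = 96.
Deadweight loss = W^SO − W^NE = 47.

47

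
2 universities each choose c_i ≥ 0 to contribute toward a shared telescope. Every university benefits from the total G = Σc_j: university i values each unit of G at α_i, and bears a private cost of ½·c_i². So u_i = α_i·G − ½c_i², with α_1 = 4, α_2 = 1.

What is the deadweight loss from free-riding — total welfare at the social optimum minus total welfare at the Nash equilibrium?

University i's FOC: ∂u_i/∂c_i = α_i − c_i = 0, so c_i* = α_i.
NE contributions = (4, 1); G = 5.
W^NE = (Σα)·G − ½Σα_i² = 5² − ½·17 = 16.5.
Planner sets c_i = Σα_j = 5 for every i, so G^SO = 2·5 = 10.
W^SO = (Σα)·G^SO − ½·2·(Σα)² = (2/2)·5² = 25.
Deadweight loss = W^SO − W^NE = 8.5.

8.5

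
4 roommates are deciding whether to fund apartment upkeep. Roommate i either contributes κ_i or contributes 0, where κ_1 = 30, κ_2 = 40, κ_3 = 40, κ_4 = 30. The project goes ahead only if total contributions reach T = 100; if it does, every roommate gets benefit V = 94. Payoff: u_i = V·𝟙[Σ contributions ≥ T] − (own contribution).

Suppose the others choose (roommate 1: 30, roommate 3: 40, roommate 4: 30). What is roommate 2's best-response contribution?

Others' total = 100 ≥ 100; contributing adds cost 40 for no extra benefit.
Best response: 0.

0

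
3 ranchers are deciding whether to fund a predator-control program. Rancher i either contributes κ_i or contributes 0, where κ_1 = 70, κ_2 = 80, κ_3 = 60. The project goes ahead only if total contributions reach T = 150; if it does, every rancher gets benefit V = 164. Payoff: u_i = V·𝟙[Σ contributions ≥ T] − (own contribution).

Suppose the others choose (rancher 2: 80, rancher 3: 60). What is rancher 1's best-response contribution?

70

Others' total = 140. Contributing 70 brings total to 210 ≥ 150: gain V − κ_1 = 94.
Best response: 70.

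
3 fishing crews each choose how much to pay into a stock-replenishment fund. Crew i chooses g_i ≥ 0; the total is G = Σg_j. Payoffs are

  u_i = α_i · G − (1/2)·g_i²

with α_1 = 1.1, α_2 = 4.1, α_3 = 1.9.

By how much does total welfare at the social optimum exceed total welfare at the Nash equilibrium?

Crew i's FOC: ∂u_i/∂g_i = α_i − g_i = 0, so g_i* = α_i.
NE contributions = (1.1, 4.1, 1.9); G = 7.1.
W^NE = (Σα)·G − ½Σα_i² = 7.1² − ½·21.63 = 39.595.
Planner sets g_i = Σα_j = 7.1 for every i, so G^SO = 3·7.1 = 21.3.
W^SO = (Σα)·G^SO − ½·3·(Σα)² = (3/2)·7.1² = 75.615.
Deadweight loss = W^SO − W^NE = 36.02.

36.02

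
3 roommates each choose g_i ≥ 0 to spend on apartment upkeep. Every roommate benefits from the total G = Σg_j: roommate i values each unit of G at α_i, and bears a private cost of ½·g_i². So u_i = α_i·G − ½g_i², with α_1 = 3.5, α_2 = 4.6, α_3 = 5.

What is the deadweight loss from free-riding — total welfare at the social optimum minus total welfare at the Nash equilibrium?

115.01

Roommate i's FOC: ∂u_i/∂g_i = α_i − g_i = 0, so g_i* = α_i.
NE contributions = (3.5, 4.6, 5); G = 13.1.
W^NE = (Σα)·G − ½Σα_i² = 13.1² − ½·58.41 = 142.405.
Planner sets g_i = Σα_j = 13.1 for every i, so G^SO = 3·13.1 = 39.3.
W^SO = (Σα)·G^SO − ½·3·(Σα)² = (3/2)·13.1² = 257.415.
Deadweight loss = W^SO − W^NE = 115.01.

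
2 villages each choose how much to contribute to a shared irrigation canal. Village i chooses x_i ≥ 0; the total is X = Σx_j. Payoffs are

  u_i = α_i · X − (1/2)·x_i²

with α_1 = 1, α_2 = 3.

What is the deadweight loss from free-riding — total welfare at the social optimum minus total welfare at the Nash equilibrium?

Village i's FOC: ∂u_i/∂x_i = α_i − x_i = 0, so x_i* = α_i.
NE contributions = (1, 3); X = 4.
W^NE = (Σα)·X − ½Σα_i² = 4² − ½·10 = 11.
Planner sets x_i = Σα_j = 4 for every i, so X^SO = 2·4 = 8.
W^SO = (Σα)·X^SO − ½·2·(Σα)² = (2/2)·4² = 16.
Deadweight loss = W^SO − W^NE = 5.

5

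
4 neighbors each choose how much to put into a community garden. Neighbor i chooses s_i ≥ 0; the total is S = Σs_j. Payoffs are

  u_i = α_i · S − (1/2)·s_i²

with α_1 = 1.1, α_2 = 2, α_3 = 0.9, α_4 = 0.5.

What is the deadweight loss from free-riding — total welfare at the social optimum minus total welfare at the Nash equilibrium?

23.385

Neighbor i's FOC: ∂u_i/∂s_i = α_i − s_i = 0, so s_i* = α_i.
NE contributions = (1.1, 2, 0.9, 0.5); S = 4.5.
W^NE = (Σα)·S − ½Σα_i² = 4.5² − ½·6.27 = 17.115.
Planner sets s_i = Σα_j = 4.5 for every i, so S^SO = 4·4.5 = 18.
W^SO = (Σα)·S^SO − ½·4·(Σα)² = (4/2)·4.5² = 40.5.
Deadweight loss = W^SO − W^NE = 23.385.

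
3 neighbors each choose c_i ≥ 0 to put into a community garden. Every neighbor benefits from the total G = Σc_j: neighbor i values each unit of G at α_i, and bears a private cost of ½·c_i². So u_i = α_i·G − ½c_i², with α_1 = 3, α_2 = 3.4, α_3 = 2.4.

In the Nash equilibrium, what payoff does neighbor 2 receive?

24.14

Neighbor i's FOC: ∂u_i/∂c_i = α_i − c_i = 0, so c_i* = α_i.
NE contributions = (3, 3.4, 2.4); G = 8.8.
u_2 = α_2·G − ½·(c_2)² = 3.4·8.8 − ½·3.4² = 24.14.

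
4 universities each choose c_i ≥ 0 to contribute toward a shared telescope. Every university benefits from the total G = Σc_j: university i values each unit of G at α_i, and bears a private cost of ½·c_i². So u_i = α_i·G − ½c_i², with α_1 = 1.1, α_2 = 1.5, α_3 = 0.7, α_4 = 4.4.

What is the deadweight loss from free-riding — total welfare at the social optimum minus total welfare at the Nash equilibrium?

University i's FOC: ∂u_i/∂c_i = α_i − c_i = 0, so c_i* = α_i.
NE contributions = (1.1, 1.5, 0.7, 4.4); G = 7.7.
W^NE = (Σα)·G − ½Σα_i² = 7.7² − ½·23.31 = 47.635.
Planner sets c_i = Σα_j = 7.7 for every i, so G^SO = 4·7.7 = 30.8.
W^SO = (Σα)·G^SO − ½·4·(Σα)² = (4/2)·7.7² = 118.58.
Deadweight loss = W^SO − W^NE = 70.945.

70.945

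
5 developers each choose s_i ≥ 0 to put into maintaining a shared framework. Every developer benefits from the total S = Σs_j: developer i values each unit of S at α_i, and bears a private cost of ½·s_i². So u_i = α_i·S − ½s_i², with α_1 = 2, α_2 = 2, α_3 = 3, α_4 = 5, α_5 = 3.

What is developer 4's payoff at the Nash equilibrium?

62.5

Developer i's FOC: ∂u_i/∂s_i = α_i − s_i = 0, so s_i* = α_i.
NE contributions = (2, 2, 3, 5, 3); S = 15.
u_4 = α_4·S − ½·(s_4)² = 5·15 − ½·5² = 62.5.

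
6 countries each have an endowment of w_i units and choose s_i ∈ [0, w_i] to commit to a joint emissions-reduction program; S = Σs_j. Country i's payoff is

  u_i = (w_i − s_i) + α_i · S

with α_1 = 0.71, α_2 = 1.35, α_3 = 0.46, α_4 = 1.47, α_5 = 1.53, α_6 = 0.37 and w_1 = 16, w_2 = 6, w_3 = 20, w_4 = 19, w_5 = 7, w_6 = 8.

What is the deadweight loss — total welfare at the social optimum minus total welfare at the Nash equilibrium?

∂u_i/∂s_i = α_i − 1, so country i contributes w_i if α_i > 1, else 0.
α_i > 1 for i ∈ {2, 4, 5}; NE contributions (0, 6, 0, 19, 7, 0), S = 32.
W^NE = Σw_i − S^NE + (Σα_i)·S^NE = 76 + 4.89·32 = 232.48.
Planner: ∂(Σu_j)/∂s_i = Σα_j − 1 = 4.89 > 0, so everyone contributes w_i; S^SO = 76, W^SO = 76 + 4.89·76 = 447.64.
Deadweight loss = 215.16.

215.16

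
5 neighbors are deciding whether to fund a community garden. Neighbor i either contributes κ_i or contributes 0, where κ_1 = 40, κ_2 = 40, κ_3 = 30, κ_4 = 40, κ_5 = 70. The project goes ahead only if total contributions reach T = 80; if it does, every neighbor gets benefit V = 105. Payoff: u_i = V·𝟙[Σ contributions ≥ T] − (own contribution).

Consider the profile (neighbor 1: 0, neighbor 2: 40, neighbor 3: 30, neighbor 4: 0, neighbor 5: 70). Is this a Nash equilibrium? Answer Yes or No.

No

Total = 140 ≥ 80: provided.
Neighbor 1 (pledges 0, payoff 105): pledging 40 → total 180, payoff 65. No gain.
Neighbor 2 (pledges 40, payoff 65): dropping to 0 → total 100, payoff 105. Profitable deviation.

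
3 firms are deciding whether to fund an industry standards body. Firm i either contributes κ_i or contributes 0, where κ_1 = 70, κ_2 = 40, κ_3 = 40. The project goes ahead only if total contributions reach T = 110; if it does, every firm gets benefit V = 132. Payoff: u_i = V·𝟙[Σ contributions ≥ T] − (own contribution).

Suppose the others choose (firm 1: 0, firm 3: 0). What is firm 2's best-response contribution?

Others' total = 0. Even contributing 40 gives 40 < 110: no benefit either way.
Best response: 0.

0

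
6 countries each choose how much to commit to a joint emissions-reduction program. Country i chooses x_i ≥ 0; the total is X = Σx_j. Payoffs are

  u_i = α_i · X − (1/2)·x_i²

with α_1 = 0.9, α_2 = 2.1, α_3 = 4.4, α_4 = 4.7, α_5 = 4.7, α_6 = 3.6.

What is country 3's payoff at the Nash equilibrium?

80.08

Country i's FOC: ∂u_i/∂x_i = α_i − x_i = 0, so x_i* = α_i.
NE contributions = (0.9, 2.1, 4.4, 4.7, 4.7, 3.6); X = 20.4.
u_3 = α_3·X − ½·(x_3)² = 4.4·20.4 − ½·4.4² = 80.08.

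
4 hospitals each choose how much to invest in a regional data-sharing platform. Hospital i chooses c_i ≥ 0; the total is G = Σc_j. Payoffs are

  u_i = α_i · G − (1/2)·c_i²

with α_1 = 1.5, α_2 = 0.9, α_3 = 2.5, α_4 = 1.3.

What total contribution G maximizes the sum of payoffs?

Planner FOC: ∂(Σu_j)/∂c_i = (Σα_j) − c_i = 0, so c_i^SO = Σα_j = 6.2 for every i; G^SO = 24.8.

24.8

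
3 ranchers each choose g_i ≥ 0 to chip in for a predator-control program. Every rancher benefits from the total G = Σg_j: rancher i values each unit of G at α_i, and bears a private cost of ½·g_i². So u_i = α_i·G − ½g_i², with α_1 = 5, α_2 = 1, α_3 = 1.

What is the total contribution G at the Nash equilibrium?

Rancher i's FOC: ∂u_i/∂g_i = α_i − g_i = 0, so g_i* = α_i.
NE contributions = (5, 1, 1); G = 7.

7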